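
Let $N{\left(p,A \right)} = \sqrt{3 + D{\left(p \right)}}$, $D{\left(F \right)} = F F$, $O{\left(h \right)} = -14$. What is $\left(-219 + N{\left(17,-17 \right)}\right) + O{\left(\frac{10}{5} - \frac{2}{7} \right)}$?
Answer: $-233 + 2 \sqrt{73} \approx -215.91$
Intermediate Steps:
$D{\left(F \right)} = F^{2}$
$N{\left(p,A \right)} = \sqrt{3 + p^{2}}$
$\left(-219 + N{\left(17,-17 \right)}\right) + O{\left(\frac{10}{5} - \frac{2}{7} \right)} = \left(-219 + \sqrt{3 + 17^{2}}\right) - 14 = \left(-219 + \sqrt{3 + 289}\right) - 14 = \left(-219 + \sqrt{292}\right) - 14 = \left(-219 + 2 \sqrt{73}\right) - 14 = -233 + 2 \sqrt{73}$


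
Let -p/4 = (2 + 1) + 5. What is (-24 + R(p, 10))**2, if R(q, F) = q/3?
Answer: 10816/9 ≈ 1201.8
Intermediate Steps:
p = -32 (p = -4*((2 + 1) + 5) = -4*(3 + 5) = -4*8 = -32)
R(q, F) = q/3 (R(q, F) = q*(1/3) = q/3)
(-24 + R(p, 10))**2 = (-24 + (1/3)*(-32))**2 = (-24 - 32/3)**2 = (-104/3)**2 = 10816/9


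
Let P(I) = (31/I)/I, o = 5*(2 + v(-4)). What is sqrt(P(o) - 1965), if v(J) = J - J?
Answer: I*sqrt(196469)/10 ≈ 44.325*I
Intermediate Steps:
v(J) = 0
o = 10 (o = 5*(2 + 0) = 5*2 = 10)
P(I) = 31/I**2
sqrt(P(o) - 1965) = sqrt(31/10**2 - 1965) = sqrt(31*(1/100) - 1965) = sqrt(31/100 - 1965) = sqrt(-196469/100) = I*sqrt(196469)/10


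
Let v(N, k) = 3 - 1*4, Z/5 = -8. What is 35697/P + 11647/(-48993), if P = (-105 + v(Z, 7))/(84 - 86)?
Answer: 1748285830/2596629 ≈ 673.29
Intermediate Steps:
Z = -40 (Z = 5*(-8) = -40)
v(N, k) = -1 (v(N, k) = 3 - 4 = -1)
P = 53 (P = (-105 - 1)/(84 - 86) = -106/(-2) = -106*(-½) = 53)
35697/P + 11647/(-48993) = 35697/53 + 11647/(-48993) = 35697*(1/53) + 11647*(-1/48993) = 35697/53 - 11647/48993 = 1748285830/2596629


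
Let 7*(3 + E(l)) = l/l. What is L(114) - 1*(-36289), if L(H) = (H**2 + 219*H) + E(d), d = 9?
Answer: 519737/7 ≈ 74248.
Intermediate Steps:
E(l) = -20/7 (E(l) = -3 + (l/l)/7 = -3 + (1/7)*1 = -3 + 1/7 = -20/7)
L(H) = -20/7 + H**2 + 219*H (L(H) = (H**2 + 219*H) - 20/7 = -20/7 + H**2 + 219*H)
L(114) - 1*(-36289) = (-20/7 + 114**2 + 219*114) - 1*(-36289) = (-20/7 + 12996 + 24966) + 36289 = 265714/7 + 36289 = 519737/7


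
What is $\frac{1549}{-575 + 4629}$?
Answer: $\frac{1549}{4054} \approx 0.38209$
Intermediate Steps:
$\frac{1549}{-575 + 4629} = \frac{1549}{4054}$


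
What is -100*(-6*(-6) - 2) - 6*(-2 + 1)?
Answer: -3394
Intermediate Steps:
-100*(-6*(-6) - 2) - 6*(-2 + 1) = -100*(36 - 2) - 6*(-1) = -100*34 + 6 = -3400 + 6 = -3394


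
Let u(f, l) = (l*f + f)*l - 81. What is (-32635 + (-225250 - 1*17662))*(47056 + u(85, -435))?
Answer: -4434687861375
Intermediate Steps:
u(f, l) = -81 + l*(f + f*l) (u(f, l) = (f*l + f)*l - 81 = (f + f*l)*l - 81 = l*(f + f*l) - 81 = -81 + l*(f + f*l))
(-32635 + (-225250 - 1*17662))*(47056 + u(85, -435)) = (-32635 + (-225250 - 1*17662))*(47056 + (-81 + 85*(-435) + 85*(-435)**2)) = (-32635 + (-225250 - 17662))*(47056 + (-81 - 36975 + 85*189225)) = (-32635 - 242912)*(47056 + (-81 - 36975 + 16084125)) = -275547*(47056 + 16047069) = -275547*16094125 = -4434687861375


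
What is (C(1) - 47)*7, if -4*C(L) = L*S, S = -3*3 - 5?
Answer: -609/2 ≈ -304.50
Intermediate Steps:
S = -14 (S = -9 - 5 = -14)
C(L) = 7*L/2 (C(L) = -L*(-14)/4 = -(-7)*L/2 = 7*L/2)
(C(1) - 47)*7 = ((7/2)*1 - 47)*7 = (7/2 - 47)*7 = -87/2*7 = -609/2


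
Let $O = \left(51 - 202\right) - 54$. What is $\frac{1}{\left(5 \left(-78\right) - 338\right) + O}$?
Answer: $- \frac{1}{933} \approx -0.0010718$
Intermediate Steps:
$O = -205$ ($O = \left(51 - 202\right) - 54 = -151 - 54 = -205$)
$\frac{1}{\left(5 \left(-78\right) - 338\right) + O} = \frac{1}{\left(5 \left(-78\right) - 338\right) - 205} = \frac{1}{\left(-390 - 338\right) - 205} = \frac{1}{-728 - 205} = \frac{1}{-933} = - \frac{1}{933}$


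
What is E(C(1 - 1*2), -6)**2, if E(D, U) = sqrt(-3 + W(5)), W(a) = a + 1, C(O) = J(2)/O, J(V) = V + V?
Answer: 3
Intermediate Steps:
J(V) = 2*V
C(O) = 4/O (C(O) = (2*2)/O = 4/O)
W(a) = 1 + a
E(D, U) = sqrt(3) (E(D, U) = sqrt(-3 + (1 + 5)) = sqrt(-3 + 6) = sqrt(3))
E(C(1 - 1*2), -6)**2 = (sqrt(3))**2 = 3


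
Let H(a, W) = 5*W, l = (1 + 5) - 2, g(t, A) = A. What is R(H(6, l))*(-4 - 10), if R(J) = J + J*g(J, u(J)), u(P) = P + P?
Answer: -11480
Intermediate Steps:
u(P) = 2*P
l = 4 (l = 6 - 2 = 4)
R(J) = J + 2*J² (R(J) = J + J*(2*J) = J + 2*J²)
R(H(6, l))*(-4 - 10) = ((5*4)*(1 + 2*(5*4)))*(-4 - 10) = (20*(1 + 2*20))*(-14) = (20*(1 + 40))*(-14) = (20*41)*(-14) = 820*(-14) = -11480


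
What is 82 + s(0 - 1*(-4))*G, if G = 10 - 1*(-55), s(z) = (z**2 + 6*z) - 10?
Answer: 2032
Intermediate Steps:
s(z) = -10 + z**2 + 6*z
G = 65 (G = 10 + 55 = 65)
82 + s(0 - 1*(-4))*G = 82 + (-10 + (0 - 1*(-4))**2 + 6*(0 - 1*(-4)))*65 = 82 + (-10 + (0 + 4)**2 + 6*(0 + 4))*65 = 82 + (-10 + 4**2 + 6*4)*65 = 82 + (-10 + 16 + 24)*65 = 82 + 30*65 = 82 + 1950 = 2032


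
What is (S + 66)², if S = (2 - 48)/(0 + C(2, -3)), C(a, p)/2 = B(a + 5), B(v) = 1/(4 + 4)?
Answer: 13924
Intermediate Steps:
B(v) = ⅛ (B(v) = 1/8 = ⅛)
C(a, p) = ¼ (C(a, p) = 2*(⅛) = ¼)
S = -184 (S = (2 - 48)/(0 + ¼) = -46/¼ = -46*4 = -184)
(S + 66)² = (-184 + 66)² = (-118)² = 13924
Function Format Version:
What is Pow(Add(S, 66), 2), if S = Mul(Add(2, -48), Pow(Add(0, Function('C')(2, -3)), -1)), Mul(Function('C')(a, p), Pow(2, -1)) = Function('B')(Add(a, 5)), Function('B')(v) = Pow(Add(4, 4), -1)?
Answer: 13924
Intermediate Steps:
Function('B')(v) = Rational(1, 8) (Function('B')(v) = Pow(8, -1) = Rational(1, 8))
Function('C')(a, p) = Rational(1, 4) (Function('C')(a, p) = Mul(2, Rational(1, 8)) = Rational(1, 4))
S = -184 (S = Mul(Add(2, -48), Pow(Add(0, Rational(1, 4)), -1)) = Mul(-46, Pow(Rational(1, 4), -1)) = Mul(-46, 4) = -184)
Pow(Add(S, 66), 2) = Pow(Add(-184, 66), 2) = Pow(-118, 2) = 13924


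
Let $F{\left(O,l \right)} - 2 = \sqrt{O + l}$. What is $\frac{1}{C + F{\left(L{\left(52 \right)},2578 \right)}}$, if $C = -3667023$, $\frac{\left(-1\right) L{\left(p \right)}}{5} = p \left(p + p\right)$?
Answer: $- \frac{3667021}{13447043038903} - \frac{9 i \sqrt{302}}{13447043038903} \approx -2.727 \cdot 10^{-7} - 1.1631 \cdot 10^{-11} i$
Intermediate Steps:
$L{\left(p \right)} = - 10 p^{2}$ ($L{\left(p \right)} = - 5 p \left(p + p\right) = - 5 p 2 p = - 5 \cdot 2 p^{2} = - 10 p^{2}$)
$F{\left(O,l \right)} = 2 + \sqrt{O + l}$
$\frac{1}{C + F{\left(L{\left(52 \right)},2578 \right)}} = \frac{1}{-3667023 + \left(2 + \sqrt{- 10 \cdot 52^{2} + 2578}\right)} = \frac{1}{-3667023 + \left(2 + \sqrt{\left(-10\right) 2704 + 2578}\right)} = \frac{1}{-3667023 + \left(2 + \sqrt{-27040 + 2578}\right)} = \frac{1}{-3667023 + \left(2 + \sqrt{-24462}\right)} = \frac{1}{-3667023 + \left(2 + 9 i \sqrt{302}\right)} = \frac{1}{-3667021 + 9 i \sqrt{302}}$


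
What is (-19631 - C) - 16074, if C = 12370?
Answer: -48075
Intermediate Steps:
(-19631 - C) - 16074 = (-19631 - 1*12370) - 16074 = (-19631 - 12370) - 16074 = -32001 - 16074 = -48075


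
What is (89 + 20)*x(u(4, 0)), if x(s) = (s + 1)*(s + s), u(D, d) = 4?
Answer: 4360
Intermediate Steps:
x(s) = 2*s*(1 + s) (x(s) = (1 + s)*(2*s) = 2*s*(1 + s))
(89 + 20)*x(u(4, 0)) = (89 + 20)*(2*4*(1 + 4)) = 109*(2*4*5) = 109*40 = 4360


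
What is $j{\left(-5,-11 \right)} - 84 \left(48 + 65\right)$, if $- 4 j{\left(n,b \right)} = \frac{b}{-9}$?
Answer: $- \frac{341723}{36} \approx -9492.3$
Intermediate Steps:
$j{\left(n,b \right)} = \frac{b}{36}$ ($j{\left(n,b \right)} = - \frac{b \frac{1}{-9}}{4} = - \frac{b \left(- \frac{1}{9}\right)}{4} = - \frac{\left(- \frac{1}{9}\right) b}{4} = \frac{b}{36}$)
$j{\left(-5,-11 \right)} - 84 \left(48 + 65\right) = \frac{1}{36} \left(-11\right) - 84 \left(48 + 65\right) = - \frac{11}{36} - 9492 = - \frac{341723}{36}$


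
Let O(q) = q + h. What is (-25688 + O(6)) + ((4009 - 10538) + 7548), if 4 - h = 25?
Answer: -24684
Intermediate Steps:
h = -21 (h = 4 - 1*25 = 4 - 25 = -21)
O(q) = -21 + q (O(q) = q - 21 = -21 + q)
(-25688 + O(6)) + ((4009 - 10538) + 7548) = (-25688 + (-21 + 6)) + ((4009 - 10538) + 7548) = (-25688 - 15) + (-6529 + 7548) = -25703 + 1019 = -24684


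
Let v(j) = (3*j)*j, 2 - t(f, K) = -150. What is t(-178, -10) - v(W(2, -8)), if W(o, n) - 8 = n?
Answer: 152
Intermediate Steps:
W(o, n) = 8 + n
t(f, K) = 152 (t(f, K) = 2 - 1*(-150) = 2 + 150 = 152)
v(j) = 3*j²
t(-178, -10) - v(W(2, -8)) = 152 - 3*(8 - 8)² = 152 - 3*0² = 152 - 3*0 = 152 - 1*0 = 152 + 0 = 152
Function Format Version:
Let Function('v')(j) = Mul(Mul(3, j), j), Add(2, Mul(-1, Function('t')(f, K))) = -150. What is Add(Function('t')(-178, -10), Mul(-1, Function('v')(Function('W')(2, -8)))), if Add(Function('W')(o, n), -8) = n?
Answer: 152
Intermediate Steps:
Function('W')(o, n) = Add(8, n)
Function('t')(f, K) = 152 (Function('t')(f, K) = Add(2, Mul(-1, -150)) = Add(2, 150) = 152)
Function('v')(j) = Mul(3, Pow(j, 2))
Add(Function('t')(-178, -10), Mul(-1, Function('v')(Function('W')(2, -8)))) = Add(152, Mul(-1, Mul(3, Pow(Add(8, -8), 2)))) = Add(152, Mul(-1, Mul(3, Pow(0, 2)))) = Add(152, Mul(-1, Mul(3, 0))) = Add(152, Mul(-1, 0)) = Add(152, 0) = 152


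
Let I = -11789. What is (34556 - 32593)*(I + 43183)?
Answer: 61626422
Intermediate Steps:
(34556 - 32593)*(I + 43183) = (34556 - 32593)*(-11789 + 43183) = 1963*31394 = 61626422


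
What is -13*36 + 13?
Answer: -455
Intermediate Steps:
-13*36 + 13 = -468 + 13 = -455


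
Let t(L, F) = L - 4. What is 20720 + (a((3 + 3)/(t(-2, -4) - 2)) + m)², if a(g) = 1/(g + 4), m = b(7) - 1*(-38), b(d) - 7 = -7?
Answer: 3749684/169 ≈ 22187.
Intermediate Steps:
b(d) = 0 (b(d) = 7 - 7 = 0)
t(L, F) = -4 + L
m = 38 (m = 0 - 1*(-38) = 0 + 38 = 38)
a(g) = 1/(4 + g)
20720 + (a((3 + 3)/(t(-2, -4) - 2)) + m)² = 20720 + (1/(4 + (3 + 3)/((-4 - 2) - 2)) + 38)² = 20720 + (1/(4 + 6/(-6 - 2)) + 38)² = 20720 + (1/(4 + 6/(-8)) + 38)² = 20720 + (1/(4 + 6*(-⅛)) + 38)² = 20720 + (1/(4 - ¾) + 38)² = 20720 + (1/(13/4) + 38)² = 20720 + (4/13 + 38)² = 20720 + (498/13)² = 20720 + 248004/169 = 3749684/169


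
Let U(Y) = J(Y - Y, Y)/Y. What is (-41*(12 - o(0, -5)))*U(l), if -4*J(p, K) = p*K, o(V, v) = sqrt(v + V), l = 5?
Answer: 0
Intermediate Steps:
o(V, v) = sqrt(V + v)
J(p, K) = -K*p/4 (J(p, K) = -p*K/4 = -K*p/4)
U(Y) = 0 (U(Y) = (-Y*(Y - Y)/4)/Y = (-1/4*Y*0)/Y = 0/Y = 0)
(-41*(12 - o(0, -5)))*U(l) = -41*(12 - sqrt(0 - 5))*0 = -41*(12 - sqrt(-5))*0 = -41*(12 - I*sqrt(5))*0 = (-492 + 41*I*sqrt(5))*0 = 0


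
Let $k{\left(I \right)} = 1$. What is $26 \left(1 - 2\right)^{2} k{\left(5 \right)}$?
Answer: $26$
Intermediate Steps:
$26 \left(1 - 2\right)^{2} k{\left(5 \right)} = 26 \left(1 - 2\right)^{2} \cdot 1 = 26 \left(-1\right)^{2} \cdot 1 = 26 \cdot 1 \cdot 1 = 26 \cdot 1 = 26$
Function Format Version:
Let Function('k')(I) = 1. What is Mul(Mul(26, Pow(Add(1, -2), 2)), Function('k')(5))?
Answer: 26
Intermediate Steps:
Mul(Mul(26, Pow(Add(1, -2), 2)), Function('k')(5)) = Mul(Mul(26, Pow(Add(1, -2), 2)), 1) = Mul(Mul(26, Pow(-1, 2)), 1) = Mul(Mul(26, 1), 1) = Mul(26, 1) = 26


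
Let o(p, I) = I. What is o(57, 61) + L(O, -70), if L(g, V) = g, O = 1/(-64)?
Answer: 3903/64 ≈ 60.984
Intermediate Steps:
O = -1/64 ≈ -0.015625
o(57, 61) + L(O, -70) = 61 - 1/64 = 3903/64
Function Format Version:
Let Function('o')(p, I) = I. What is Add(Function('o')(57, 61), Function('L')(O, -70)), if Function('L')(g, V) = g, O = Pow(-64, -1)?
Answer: Rational(3903, 64) ≈ 60.984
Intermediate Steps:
O = Rational(-1, 64) ≈ -0.015625
Add(Function('o')(57, 61), Function('L')(O, -70)) = Add(61, Rational(-1, 64)) = Rational(3903, 64)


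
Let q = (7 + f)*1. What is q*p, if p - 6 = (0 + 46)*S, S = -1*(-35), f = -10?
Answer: -4848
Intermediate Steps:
q = -3 (q = (7 - 10)*1 = -3*1 = -3)
S = 35
p = 1616 (p = 6 + (0 + 46)*35 = 6 + 46*35 = 6 + 1610 = 1616)
q*p = -3*1616 = -4848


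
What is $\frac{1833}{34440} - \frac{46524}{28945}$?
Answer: $- \frac{2950915}{1898792} \approx -1.5541$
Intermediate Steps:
$\frac{1833}{34440} - \frac{46524}{28945} = 1833 \cdot \frac{1}{34440} - \frac{46524}{28945} = \frac{611}{11480} - \frac{46524}{28945} = - \frac{2950915}{1898792}$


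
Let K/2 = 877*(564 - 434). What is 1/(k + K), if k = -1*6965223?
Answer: -1/6737203 ≈ -1.4843e-7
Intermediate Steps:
K = 228020 (K = 2*(877*(564 - 434)) = 2*(877*130) = 2*114010 = 228020)
k = -6965223
1/(k + K) = 1/(-6965223 + 228020) = 1/(-6737203) = -1/6737203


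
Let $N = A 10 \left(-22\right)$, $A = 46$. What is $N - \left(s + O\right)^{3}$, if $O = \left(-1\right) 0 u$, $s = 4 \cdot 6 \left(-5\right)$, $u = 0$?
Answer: $1717880$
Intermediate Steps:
$s = -120$ ($s = 24 \left(-5\right) = -120$)
$O = 0$ ($O = \left(-1\right) 0 \cdot 0 = 0 \cdot 0 = 0$)
$N = -10120$ ($N = 46 \cdot 10 \left(-22\right) = 46 \left(-220\right) = -10120$)
$N - \left(s + O\right)^{3} = -10120 - \left(-120 + 0\right)^{3} = -10120 - \left(-120\right)^{3} = -10120 - -1728000 = -10120 + 1728000 = 1717880$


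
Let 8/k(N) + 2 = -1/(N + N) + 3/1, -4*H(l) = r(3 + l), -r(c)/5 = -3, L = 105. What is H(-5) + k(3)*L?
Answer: 4017/4 ≈ 1004.3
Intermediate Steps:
r(c) = 15 (r(c) = -5*(-3) = 15)
H(l) = -15/4 (H(l) = -1/4*15 = -15/4)
k(N) = 8/(1 - 1/(2*N)) (k(N) = 8/(-2 + (-1/(N + N) + 3/1)) = 8/(-2 + (-1/(2*N) + 3*1)) = 8/(-2 + (-1/(2*N) + 3)) = 8/(-2 + (3 - 1/(2*N))) = 8/(1 - 1/(2*N)))
H(-5) + k(3)*L = -15/4 + (16*3/(-1 + 2*3))*105 = -15/4 + (16*3/(-1 + 6))*105 = -15/4 + (16*3/5)*105 = -15/4 + (16*3*(1/5))*105 = -15/4 + (48/5)*105 = -15/4 + 1008 = 4017/4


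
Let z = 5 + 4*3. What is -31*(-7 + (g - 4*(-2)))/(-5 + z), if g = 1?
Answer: -31/6 ≈ -5.1667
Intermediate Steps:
z = 17 (z = 5 + 12 = 17)
-31*(-7 + (g - 4*(-2)))/(-5 + z) = -31*(-7 + (1 - 4*(-2)))/(-5 + 17) = -31*(-7 + (1 + 8))/12 = -31*(-7 + 9)/12 = -62/12 = -31*⅙ = -31/6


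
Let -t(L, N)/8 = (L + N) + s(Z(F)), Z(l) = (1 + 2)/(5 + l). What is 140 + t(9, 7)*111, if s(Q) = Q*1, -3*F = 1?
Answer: -102472/7 ≈ -14639.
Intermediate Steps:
F = -⅓ (F = -⅓*1 = -⅓ ≈ -0.33333)
Z(l) = 3/(5 + l)
s(Q) = Q
t(L, N) = -36/7 - 8*L - 8*N (t(L, N) = -8*((L + N) + 3/(5 - ⅓)) = -8*((L + N) + 3/(14/3)) = -8*((L + N) + 3*(3/14)) = -8*((L + N) + 9/14) = -8*(9/14 + L + N) = -36/7 - 8*L - 8*N)
140 + t(9, 7)*111 = 140 + (-36/7 - 8*9 - 8*7)*111 = 140 + (-36/7 - 72 - 56)*111 = 140 - 932/7*111 = 140 - 103452/7 = -102472/7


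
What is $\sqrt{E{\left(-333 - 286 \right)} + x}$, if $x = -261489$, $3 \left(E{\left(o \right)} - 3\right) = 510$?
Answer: $2 i \sqrt{65329} \approx 511.19 i$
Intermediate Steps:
$E{\left(o \right)} = 173$ ($E{\left(o \right)} = 3 + \frac{1}{3} \cdot 510 = 3 + 170 = 173$)
$\sqrt{E{\left(-333 - 286 \right)} + x} = \sqrt{173 - 261489} = \sqrt{-261316} = 2 i \sqrt{65329}$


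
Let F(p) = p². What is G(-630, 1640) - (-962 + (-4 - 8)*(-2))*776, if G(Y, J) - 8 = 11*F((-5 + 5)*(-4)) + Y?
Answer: 727266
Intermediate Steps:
G(Y, J) = 8 + Y (G(Y, J) = 8 + (11*((-5 + 5)*(-4))² + Y) = 8 + (11*(0*(-4))² + Y) = 8 + (11*0² + Y) = 8 + (11*0 + Y) = 8 + (0 + Y) = 8 + Y)
G(-630, 1640) - (-962 + (-4 - 8)*(-2))*776 = (8 - 630) - (-962 + (-4 - 8)*(-2))*776 = -622 - (-962 - 12*(-2))*776 = -622 - (-962 + 24)*776 = -622 - (-938)*776 = -622 - 1*(-727888) = -622 + 727888 = 727266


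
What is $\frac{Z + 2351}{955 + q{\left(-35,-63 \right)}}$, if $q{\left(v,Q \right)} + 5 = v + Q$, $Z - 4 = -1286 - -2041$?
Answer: $\frac{1555}{426} \approx 3.6502$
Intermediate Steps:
$Z = 759$ ($Z = 4 - -755 = 4 + \left(-1286 + 2041\right) = 4 + 755 = 759$)
$q{\left(v,Q \right)} = -5 + Q + v$ ($q{\left(v,Q \right)} = -5 + \left(v + Q\right) = -5 + \left(Q + v\right) = -5 + Q + v$)
$\frac{Z + 2351}{955 + q{\left(-35,-63 \right)}} = \frac{759 + 2351}{955 - 103} = \frac{3110}{955 - 103} = \frac{3110}{852} = 3110 \cdot \frac{1}{852} = \frac{1555}{426}$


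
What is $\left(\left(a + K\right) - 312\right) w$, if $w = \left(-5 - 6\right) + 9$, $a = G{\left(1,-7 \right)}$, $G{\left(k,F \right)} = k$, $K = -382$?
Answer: $1386$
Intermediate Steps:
$a = 1$
$w = -2$ ($w = -11 + 9 = -2$)
$\left(\left(a + K\right) - 312\right) w = \left(\left(1 - 382\right) - 312\right) \left(-2\right) = \left(-381 - 312\right) \left(-2\right) = \left(-693\right) \left(-2\right) = 1386$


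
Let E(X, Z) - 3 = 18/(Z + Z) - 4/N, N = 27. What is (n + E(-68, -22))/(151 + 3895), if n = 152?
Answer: 91739/2403324 ≈ 0.038172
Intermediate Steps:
E(X, Z) = 77/27 + 9/Z (E(X, Z) = 3 + (18/(Z + Z) - 4/27) = 3 + (18/((2*Z)) - 4*1/27) = 3 + (18*(1/(2*Z)) - 4/27) = 3 + (9/Z - 4/27) = 3 + (-4/27 + 9/Z) = 77/27 + 9/Z)
(n + E(-68, -22))/(151 + 3895) = (152 + (77/27 + 9/(-22)))/(151 + 3895) = (152 + (77/27 + 9*(-1/22)))/4046 = (152 + (77/27 - 9/22))*(1/4046) = (152 + 1451/594)*(1/4046) = (91739/594)*(1/4046) = 91739/2403324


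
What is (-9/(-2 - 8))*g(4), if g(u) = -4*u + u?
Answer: -54/5 ≈ -10.800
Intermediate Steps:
g(u) = -3*u
(-9/(-2 - 8))*g(4) = (-9/(-2 - 8))*(-3*4) = -9/(-10)*(-12) = -9*(-1/10)*(-12) = (9/10)*(-12) = -54/5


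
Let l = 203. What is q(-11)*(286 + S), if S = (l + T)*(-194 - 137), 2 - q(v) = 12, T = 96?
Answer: 986830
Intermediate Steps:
q(v) = -10 (q(v) = 2 - 1*12 = 2 - 12 = -10)
S = -98969 (S = (203 + 96)*(-194 - 137) = 299*(-331) = -98969)
q(-11)*(286 + S) = -10*(286 - 98969) = -10*(-98683) = 986830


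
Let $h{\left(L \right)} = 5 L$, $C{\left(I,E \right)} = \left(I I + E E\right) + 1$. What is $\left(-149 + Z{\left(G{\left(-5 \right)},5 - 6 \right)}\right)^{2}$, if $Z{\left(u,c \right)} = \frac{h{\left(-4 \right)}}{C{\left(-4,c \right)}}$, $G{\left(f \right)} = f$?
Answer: $\frac{1825201}{81} \approx 22533.0$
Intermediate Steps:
$C{\left(I,E \right)} = 1 + E^{2} + I^{2}$ ($C{\left(I,E \right)} = \left(I^{2} + E^{2}\right) + 1 = \left(E^{2} + I^{2}\right) + 1 = 1 + E^{2} + I^{2}$)
$Z{\left(u,c \right)} = - \frac{20}{17 + c^{2}}$ ($Z{\left(u,c \right)} = \frac{5 \left(-4\right)}{1 + c^{2} + \left(-4\right)^{2}} = - \frac{20}{1 + c^{2} + 16} = - \frac{20}{17 + c^{2}}$)
$\left(-149 + Z{\left(G{\left(-5 \right)},5 - 6 \right)}\right)^{2} = \left(-149 - \frac{20}{17 + \left(5 - 6\right)^{2}}\right)^{2} = \left(-149 - \frac{20}{17 + \left(-1\right)^{2}}\right)^{2} = \left(-149 - \frac{20}{17 + 1}\right)^{2} = \left(-149 - \frac{20}{18}\right)^{2} = \left(-149 - \frac{10}{9}\right)^{2} = \left(- \frac{1351}{9}\right)^{2} = \frac{1825201}{81}$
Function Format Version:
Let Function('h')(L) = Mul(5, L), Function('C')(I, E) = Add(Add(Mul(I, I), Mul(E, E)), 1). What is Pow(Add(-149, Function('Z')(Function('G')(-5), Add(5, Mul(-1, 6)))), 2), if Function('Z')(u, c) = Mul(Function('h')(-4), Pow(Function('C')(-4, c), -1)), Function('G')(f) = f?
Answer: Rational(1825201, 81) ≈ 22533.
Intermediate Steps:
Function('C')(I, E) = Add(1, Pow(E, 2), Pow(I, 2)) (Function('C')(I, E) = Add(Add(Pow(I, 2), Pow(E, 2)), 1) = Add(Add(Pow(E, 2), Pow(I, 2)), 1) = Add(1, Pow(E, 2), Pow(I, 2)))
Function('Z')(u, c) = Mul(-20, Pow(Add(17, Pow(c, 2)), -1)) (Function('Z')(u, c) = Mul(Mul(5, -4), Pow(Add(1, Pow(c, 2), Pow(-4, 2)), -1)) = Mul(-20, Pow(Add(1, Pow(c, 2), 16), -1)) = Mul(-20, Pow(Add(17, Pow(c, 2)), -1)))
Pow(Add(-149, Function('Z')(Function('G')(-5), Add(5, Mul(-1, 6)))), 2) = Pow(Add(-149, Mul(-20, Pow(Add(17, Pow(Add(5, Mul(-1, 6)), 2)), -1))), 2) = Pow(Add(-149, Mul(-20, Pow(Add(17, Pow(Add(5, -6), 2)), -1))), 2) = Pow(Add(-149, Mul(-20, Pow(Add(17, Pow(-1, 2)), -1))), 2) = Pow(Add(-149, Mul(-20, Pow(Add(17, 1), -1))), 2) = Pow(Add(-149, Mul(-20, Pow(18, -1))), 2) = Pow(Add(-149, Mul(-20, Rational(1, 18))), 2) = Pow(Add(-149, Rational(-10, 9)), 2) = Pow(Rational(-1351, 9), 2) = Rational(1825201, 81)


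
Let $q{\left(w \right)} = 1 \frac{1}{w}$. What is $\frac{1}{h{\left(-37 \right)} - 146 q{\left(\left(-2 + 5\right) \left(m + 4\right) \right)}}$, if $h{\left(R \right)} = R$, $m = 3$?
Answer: $- \frac{21}{923} \approx -0.022752$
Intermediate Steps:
$q{\left(w \right)} = \frac{1}{w}$
$\frac{1}{h{\left(-37 \right)} - 146 q{\left(\left(-2 + 5\right) \left(m + 4\right) \right)}} = \frac{1}{-37 - \frac{146}{\left(-2 + 5\right) \left(3 + 4\right)}} = \frac{1}{-37 - \frac{146}{3 \cdot 7}} = \frac{1}{-37 - \frac{146}{21}} = \frac{1}{- \frac{923}{21}} = - \frac{21}{923}$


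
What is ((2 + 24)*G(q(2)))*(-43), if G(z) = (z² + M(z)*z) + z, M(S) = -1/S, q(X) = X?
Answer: -5590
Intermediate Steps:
G(z) = -1 + z + z² (G(z) = (z² + (-1/z)*z) + z = (z² - 1) + z = (-1 + z²) + z = -1 + z + z²)
((2 + 24)*G(q(2)))*(-43) = ((2 + 24)*(-1 + 2*(1 + 2)))*(-43) = (26*(-1 + 2*3))*(-43) = (26*(-1 + 6))*(-43) = (26*5)*(-43) = 130*(-43) = -5590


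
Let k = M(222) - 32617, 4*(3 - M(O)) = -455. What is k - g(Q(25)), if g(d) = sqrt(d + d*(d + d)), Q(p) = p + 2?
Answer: -130001/4 - 3*sqrt(165) ≈ -32539.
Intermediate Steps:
M(O) = 467/4 (M(O) = 3 - 1/4*(-455) = 3 + 455/4 = 467/4)
Q(p) = 2 + p
g(d) = sqrt(d + 2*d**2) (g(d) = sqrt(d + d*(2*d)) = sqrt(d + 2*d**2))
k = -130001/4 (k = 467/4 - 32617 = -130001/4 ≈ -32500.)
k - g(Q(25)) = -130001/4 - sqrt((2 + 25)*(1 + 2*(2 + 25))) = -130001/4 - sqrt(27*(1 + 2*27)) = -130001/4 - sqrt(27*(1 + 54)) = -130001/4 - sqrt(27*55) = -130001/4 - sqrt(1485) = -130001/4 - 3*sqrt(165)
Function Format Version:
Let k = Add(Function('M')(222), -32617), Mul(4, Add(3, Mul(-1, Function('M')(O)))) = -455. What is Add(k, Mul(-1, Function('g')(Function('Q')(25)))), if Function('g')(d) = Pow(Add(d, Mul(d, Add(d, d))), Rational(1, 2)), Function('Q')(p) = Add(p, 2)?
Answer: Add(Rational(-130001, 4), Mul(-3, Pow(165, Rational(1, 2)))) ≈ -32539.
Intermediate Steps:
Function('M')(O) = Rational(467, 4) (Function('M')(O) = Add(3, Mul(Rational(-1, 4), -455)) = Add(3, Rational(455, 4)) = Rational(467, 4))
Function('Q')(p) = Add(2, p)
Function('g')(d) = Pow(Add(d, Mul(2, Pow(d, 2))), Rational(1, 2)) (Function('g')(d) = Pow(Add(d, Mul(d, Mul(2, d))), Rational(1, 2)) = Pow(Add(d, Mul(2, Pow(d, 2))), Rational(1, 2)))
k = Rational(-130001, 4) (k = Add(Rational(467, 4), -32617) = Rational(-130001, 4) ≈ -32500.)
Add(k, Mul(-1, Function('g')(Function('Q')(25)))) = Add(Rational(-130001, 4), Mul(-1, Pow(Mul(Add(2, 25), Add(1, Mul(2, Add(2, 25)))), Rational(1, 2)))) = Add(Rational(-130001, 4), Mul(-1, Pow(Mul(27, Add(1, Mul(2, 27))), Rational(1, 2)))) = Add(Rational(-130001, 4), Mul(-1, Pow(Mul(27, Add(1, 54)), Rational(1, 2)))) = Add(Rational(-130001, 4), Mul(-1, Pow(Mul(27, 55), Rational(1, 2)))) = Add(Rational(-130001, 4), Mul(-1, Pow(1485, Rational(1, 2)))) = Add(Rational(-130001, 4), Mul(-1, Mul(3, Pow(165, Rational(1, 2))))) = Add(Rational(-130001, 4), Mul(-3, Pow(165, Rational(1, 2))))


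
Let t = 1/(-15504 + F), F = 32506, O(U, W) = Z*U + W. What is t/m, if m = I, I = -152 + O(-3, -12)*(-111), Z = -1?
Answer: 1/14400694 ≈ 6.9441e-8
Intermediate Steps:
O(U, W) = W - U (O(U, W) = -U + W = W - U)
I = 847 (I = -152 + (-12 - 1*(-3))*(-111) = -152 + (-12 + 3)*(-111) = -152 - 9*(-111) = -152 + 999 = 847)
m = 847
t = 1/17002 (t = 1/(-15504 + 32506) = 1/17002 ≈ 5.8817e-5)
t/m = (1/17002)/847 = (1/17002)*(1/847) = 1/14400694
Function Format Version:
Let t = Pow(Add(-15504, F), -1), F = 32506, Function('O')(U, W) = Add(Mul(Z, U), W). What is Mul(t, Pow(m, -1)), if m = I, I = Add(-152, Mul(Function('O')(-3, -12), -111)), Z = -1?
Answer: Rational(1, 14400694) ≈ 6.9441e-8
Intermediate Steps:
Function('O')(U, W) = Add(W, Mul(-1, U)) (Function('O')(U, W) = Add(Mul(-1, U), W) = Add(W, Mul(-1, U)))
I = 847 (I = Add(-152, Mul(Add(-12, Mul(-1, -3)), -111)) = Add(-152, Mul(Add(-12, 3), -111)) = Add(-152, Mul(-9, -111)) = Add(-152, 999) = 847)
m = 847
t = Rational(1, 17002) (t = Pow(Add(-15504, 32506), -1) = Pow(17002, -1) = Rational(1, 17002) ≈ 5.8817e-5)
Mul(t, Pow(m, -1)) = Mul(Rational(1, 17002), Pow(847, -1)) = Mul(Rational(1, 17002), Rational(1, 847)) = Rational(1, 14400694)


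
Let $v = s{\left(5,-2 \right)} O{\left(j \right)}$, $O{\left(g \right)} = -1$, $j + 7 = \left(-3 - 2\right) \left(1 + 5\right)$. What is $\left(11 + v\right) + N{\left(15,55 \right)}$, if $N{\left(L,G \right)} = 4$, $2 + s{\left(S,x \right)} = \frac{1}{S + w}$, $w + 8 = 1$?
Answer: $\frac{35}{2} \approx 17.5$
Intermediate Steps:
$w = -7$ ($w = -8 + 1 = -7$)
$s{\left(S,x \right)} = -2 + \frac{1}{-7 + S}$ ($s{\left(S,x \right)} = -2 + \frac{1}{S - 7} = -2 + \frac{1}{-7 + S}$)
$j = -37$ ($j = -7 + \left(-3 - 2\right) \left(1 + 5\right) = -7 - 30 = -37$)
$v = \frac{5}{2}$ ($v = \frac{15 - 10}{-7 + 5} \left(-1\right) = \frac{15 - 10}{-2} \left(-1\right) = \left(- \frac{1}{2}\right) 5 \left(-1\right) = \left(- \frac{5}{2}\right) \left(-1\right) = \frac{5}{2} \approx 2.5$)
$\left(11 + v\right) + N{\left(15,55 \right)} = \left(11 + \frac{5}{2}\right) + 4 = \frac{27}{2} + 4 = \frac{35}{2}$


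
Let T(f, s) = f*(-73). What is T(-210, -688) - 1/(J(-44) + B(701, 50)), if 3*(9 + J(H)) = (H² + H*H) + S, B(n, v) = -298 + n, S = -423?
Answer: 70993227/4631 ≈ 15330.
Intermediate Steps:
T(f, s) = -73*f
J(H) = -150 + 2*H²/3 (J(H) = -9 + ((H² + H*H) - 423)/3 = -9 + ((H² + H²) - 423)/3 = -9 + (2*H² - 423)/3 = -9 + (-423 + 2*H²)/3 = -9 + (-141 + 2*H²/3) = -150 + 2*H²/3)
T(-210, -688) - 1/(J(-44) + B(701, 50)) = -73*(-210) - 1/((-150 + (⅔)*(-44)²) + (-298 + 701)) = 15330 - 1/((-150 + (⅔)*1936) + 403) = 15330 - 1/((-150 + 3872/3) + 403) = 15330 - 1/(3422/3 + 403) = 15330 - 1/4631/3 = 15330 - 1*3/4631 = 15330 - 3/4631 = 70993227/4631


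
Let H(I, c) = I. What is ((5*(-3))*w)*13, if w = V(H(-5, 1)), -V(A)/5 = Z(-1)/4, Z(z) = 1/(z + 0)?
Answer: -975/4 ≈ -243.75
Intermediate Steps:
Z(z) = 1/z
V(A) = 5/4 (V(A) = -5/((-1)*4) = -(-5)/4 = -5*(-¼) = 5/4)
w = 5/4 ≈ 1.2500
((5*(-3))*w)*13 = ((5*(-3))*(5/4))*13 = -15*5/4*13 = -75/4*13 = -975/4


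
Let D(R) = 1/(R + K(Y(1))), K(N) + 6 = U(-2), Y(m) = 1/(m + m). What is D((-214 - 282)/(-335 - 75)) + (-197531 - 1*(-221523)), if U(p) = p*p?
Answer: 3886499/162 ≈ 23991.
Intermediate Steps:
U(p) = p²
Y(m) = 1/(2*m)
K(N) = -2 (K(N) = -6 + (-2)² = -6 + 4 = -2)
D(R) = 1/(-2 + R) (D(R) = 1/(R - 2) = 1/(-2 + R))
D((-214 - 282)/(-335 - 75)) + (-197531 - 1*(-221523)) = 1/(-2 + (-214 - 282)/(-335 - 75)) + (-197531 - 1*(-221523)) = 1/(-2 - 496/(-410)) + (-197531 + 221523) = 1/(-2 - 496*(-1/410)) + 23992 = 1/(-2 + 248/205) + 23992 = 1/(-162/205) + 23992 = -205/162 + 23992 = 3886499/162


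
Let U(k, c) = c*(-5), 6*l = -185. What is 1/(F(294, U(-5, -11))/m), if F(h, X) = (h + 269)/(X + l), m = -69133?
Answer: -10024285/3378 ≈ -2967.5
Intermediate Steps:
l = -185/6 (l = (⅙)*(-185) = -185/6 ≈ -30.833)
U(k, c) = -5*c
F(h, X) = (269 + h)/(-185/6 + X) (F(h, X) = (h + 269)/(X - 185/6) = (269 + h)/(-185/6 + X))
1/(F(294, U(-5, -11))/m) = 1/((6*(269 + 294)/(-185 + 6*(-5*(-11))))/(-69133)) = 1/((6*563/(-185 + 6*55))*(-1/69133)) = 1/((6*563/(-185 + 330))*(-1/69133)) = 1/((6*563/145)*(-1/69133)) = 1/((6*(1/145)*563)*(-1/69133)) = 1/((3378/145)*(-1/69133)) = 1/(-3378/10024285) = -10024285/3378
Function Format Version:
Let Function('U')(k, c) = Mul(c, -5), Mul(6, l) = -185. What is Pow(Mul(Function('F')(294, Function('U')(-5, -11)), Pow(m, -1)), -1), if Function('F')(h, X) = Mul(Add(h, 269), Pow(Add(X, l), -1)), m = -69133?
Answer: Rational(-10024285, 3378) ≈ -2967.5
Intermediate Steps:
l = Rational(-185, 6) (l = Mul(Rational(1, 6), -185) = Rational(-185, 6) ≈ -30.833)
Function('U')(k, c) = Mul(-5, c)
Function('F')(h, X) = Mul(Pow(Add(Rational(-185, 6), X), -1), Add(269, h)) (Function('F')(h, X) = Mul(Add(h, 269), Pow(Add(X, Rational(-185, 6)), -1)) = Mul(Add(269, h), Pow(Add(Rational(-185, 6), X), -1)) = Mul(Pow(Add(Rational(-185, 6), X), -1), Add(269, h)))
Pow(Mul(Function('F')(294, Function('U')(-5, -11)), Pow(m, -1)), -1) = Pow(Mul(Mul(6, Pow(Add(-185, Mul(6, Mul(-5, -11))), -1), Add(269, 294)), Pow(-69133, -1)), -1) = Pow(Mul(Mul(6, Pow(Add(-185, Mul(6, 55)), -1), 563), Rational(-1, 69133)), -1) = Pow(Mul(Mul(6, Pow(Add(-185, 330), -1), 563), Rational(-1, 69133)), -1) = Pow(Mul(Mul(6, Pow(145, -1), 563), Rational(-1, 69133)), -1) = Pow(Mul(Mul(6, Rational(1, 145), 563), Rational(-1, 69133)), -1) = Pow(Mul(Rational(3378, 145), Rational(-1, 69133)), -1) = Pow(Rational(-3378, 10024285), -1) = Rational(-10024285, 3378)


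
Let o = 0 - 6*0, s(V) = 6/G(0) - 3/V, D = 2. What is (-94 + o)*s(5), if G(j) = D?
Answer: -1128/5 ≈ -225.60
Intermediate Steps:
G(j) = 2
s(V) = 3 - 3/V (s(V) = 6/2 - 3/V = 6*(½) - 3/V = 3 - 3/V)
o = 0 (o = 0 + 0 = 0)
(-94 + o)*s(5) = (-94 + 0)*(3 - 3/5) = -94*(3 - 3*⅕) = -94*(3 - ⅗) = -94*12/5 = -1128/5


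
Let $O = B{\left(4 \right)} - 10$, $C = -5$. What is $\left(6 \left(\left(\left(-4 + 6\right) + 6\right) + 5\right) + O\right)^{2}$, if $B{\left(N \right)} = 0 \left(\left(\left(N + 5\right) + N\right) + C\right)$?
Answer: $4624$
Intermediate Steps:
$B{\left(N \right)} = 0$ ($B{\left(N \right)} = 0 \left(\left(\left(N + 5\right) + N\right) - 5\right) = 0 \left(\left(\left(5 + N\right) + N\right) - 5\right) = 0 \left(\left(5 + 2 N\right) - 5\right) = 0 \cdot 2 N = 0$)
$O = -10$ ($O = 0 - 10 = -10$)
$\left(6 \left(\left(\left(-4 + 6\right) + 6\right) + 5\right) + O\right)^{2} = \left(6 \left(\left(\left(-4 + 6\right) + 6\right) + 5\right) - 10\right)^{2} = \left(6 \left(\left(2 + 6\right) + 5\right) - 10\right)^{2} = \left(6 \left(8 + 5\right) - 10\right)^{2} = \left(6 \cdot 13 - 10\right)^{2} = \left(78 - 10\right)^{2} = 68^{2} = 4624$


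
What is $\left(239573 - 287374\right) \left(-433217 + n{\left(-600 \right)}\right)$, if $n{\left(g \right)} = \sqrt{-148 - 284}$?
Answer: $20708205817 - 573612 i \sqrt{3} \approx 2.0708 \cdot 10^{10} - 9.9353 \cdot 10^{5} i$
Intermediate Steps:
$n{\left(g \right)} = 12 i \sqrt{3}$ ($n{\left(g \right)} = \sqrt{-432} = 12 i \sqrt{3}$)
$\left(239573 - 287374\right) \left(-433217 + n{\left(-600 \right)}\right) = \left(239573 - 287374\right) \left(-433217 + 12 i \sqrt{3}\right) = - 47801 \left(-433217 + 12 i \sqrt{3}\right) = 20708205817 - 573612 i \sqrt{3}$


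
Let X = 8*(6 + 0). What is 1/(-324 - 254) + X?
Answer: 27743/578 ≈ 47.998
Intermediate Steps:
X = 48 (X = 8*6 = 48)
1/(-324 - 254) + X = 1/(-324 - 254) + 48 = 1/(-578) + 48 = -1/578 + 48 = 27743/578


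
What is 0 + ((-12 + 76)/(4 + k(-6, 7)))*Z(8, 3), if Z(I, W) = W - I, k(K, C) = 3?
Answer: -320/7 ≈ -45.714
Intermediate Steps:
0 + ((-12 + 76)/(4 + k(-6, 7)))*Z(8, 3) = 0 + ((-12 + 76)/(4 + 3))*(3 - 1*8) = 0 + (64/7)*(3 - 8) = 0 + (64*(1/7))*(-5) = 0 + (64/7)*(-5) = 0 - 320/7 = -320/7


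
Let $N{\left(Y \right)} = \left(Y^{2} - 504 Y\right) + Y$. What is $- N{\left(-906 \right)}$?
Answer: $-1276554$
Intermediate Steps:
$N{\left(Y \right)} = Y^{2} - 503 Y$
$- N{\left(-906 \right)} = - \left(-906\right) \left(-503 - 906\right) = - \left(-906\right) \left(-1409\right) = \left(-1\right) 1276554 = -1276554$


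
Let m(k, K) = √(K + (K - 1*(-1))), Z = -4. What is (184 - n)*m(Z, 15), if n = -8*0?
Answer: 184*√31 ≈ 1024.5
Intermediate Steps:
n = 0
m(k, K) = √(1 + 2*K) (m(k, K) = √(K + (K + 1)) = √(K + (1 + K)) = √(1 + 2*K))
(184 - n)*m(Z, 15) = (184 - 1*0)*√(1 + 2*15) = (184 + 0)*√(1 + 30) = 184*√31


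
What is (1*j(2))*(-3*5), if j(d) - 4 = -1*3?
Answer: -15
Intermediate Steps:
j(d) = 1 (j(d) = 4 - 1*3 = 4 - 3 = 1)
(1*j(2))*(-3*5) = (1*1)*(-3*5) = 1*(-15) = -15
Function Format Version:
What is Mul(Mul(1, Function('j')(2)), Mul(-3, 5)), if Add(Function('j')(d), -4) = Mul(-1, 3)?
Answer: -15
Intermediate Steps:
Function('j')(d) = 1 (Function('j')(d) = Add(4, Mul(-1, 3)) = Add(4, -3) = 1)
Mul(Mul(1, Function('j')(2)), Mul(-3, 5)) = Mul(Mul(1, 1), Mul(-3, 5)) = Mul(1, -15) = -15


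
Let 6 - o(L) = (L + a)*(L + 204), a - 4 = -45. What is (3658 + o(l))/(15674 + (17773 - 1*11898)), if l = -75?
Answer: 18628/21549 ≈ 0.86445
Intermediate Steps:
a = -41 (a = 4 - 45 = -41)
o(L) = 6 - (-41 + L)*(204 + L) (o(L) = 6 - (L - 41)*(L + 204) = 6 - (-41 + L)*(204 + L))
(3658 + o(l))/(15674 + (17773 - 1*11898)) = (3658 + (8370 - 1*(-75)² - 163*(-75)))/(15674 + (17773 - 1*11898)) = (3658 + (8370 - 1*5625 + 12225))/(15674 + (17773 - 11898)) = (3658 + (8370 - 5625 + 12225))/(15674 + 5875) = (3658 + 14970)/21549 = 18628*(1/21549) = 18628/21549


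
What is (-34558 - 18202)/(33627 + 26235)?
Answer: -26380/29931 ≈ -0.88136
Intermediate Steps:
(-34558 - 18202)/(33627 + 26235) = -52760/59862 = -52760*1/59862 = -26380/29931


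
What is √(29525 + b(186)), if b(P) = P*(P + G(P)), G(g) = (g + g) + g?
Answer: 17*√581 ≈ 409.77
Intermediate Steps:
G(g) = 3*g (G(g) = 2*g + g = 3*g)
b(P) = 4*P² (b(P) = P*(P + 3*P) = P*(4*P) = 4*P²)
√(29525 + b(186)) = √(29525 + 4*186²) = √(29525 + 4*34596) = √(29525 + 138384) = √167909 = 17*√581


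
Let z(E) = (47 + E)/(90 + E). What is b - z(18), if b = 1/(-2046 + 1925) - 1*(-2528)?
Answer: 33027931/13068 ≈ 2527.4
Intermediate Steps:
z(E) = (47 + E)/(90 + E)
b = 305887/121 (b = 1/(-121) + 2528 = -1/121 + 2528 = 305887/121 ≈ 2528.0)
b - z(18) = 305887/121 - (47 + 18)/(90 + 18) = 305887/121 - 65/108 = 33027931/13068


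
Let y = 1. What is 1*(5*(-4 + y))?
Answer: -15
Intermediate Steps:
1*(5*(-4 + y)) = 1*(5*(-4 + 1)) = 1*(5*(-3)) = 1*(-15) = -15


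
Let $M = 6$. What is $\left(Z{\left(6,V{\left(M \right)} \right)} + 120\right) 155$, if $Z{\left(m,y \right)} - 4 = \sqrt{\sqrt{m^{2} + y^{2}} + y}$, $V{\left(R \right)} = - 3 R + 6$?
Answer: $19220 + 155 \sqrt{-12 + 6 \sqrt{5}} \approx 19404.0$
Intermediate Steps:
$V{\left(R \right)} = 6 - 3 R$
$Z{\left(m,y \right)} = 4 + \sqrt{y + \sqrt{m^{2} + y^{2}}}$ ($Z{\left(m,y \right)} = 4 + \sqrt{\sqrt{m^{2} + y^{2}} + y} = 4 + \sqrt{y + \sqrt{m^{2} + y^{2}}}$)
$\left(Z{\left(6,V{\left(M \right)} \right)} + 120\right) 155 = \left(\left(4 + \sqrt{\left(6 - 18\right) + \sqrt{6^{2} + \left(6 - 18\right)^{2}}}\right) + 120\right) 155 = \left(\left(4 + \sqrt{\left(6 - 18\right) + \sqrt{36 + \left(6 - 18\right)^{2}}}\right) + 120\right) 155 = \left(\left(4 + \sqrt{-12 + \sqrt{36 + \left(-12\right)^{2}}}\right) + 120\right) 155 = \left(\left(4 + \sqrt{-12 + \sqrt{36 + 144}}\right) + 120\right) 155 = \left(\left(4 + \sqrt{-12 + \sqrt{180}}\right) + 120\right) 155 = \left(\left(4 + \sqrt{-12 + 6 \sqrt{5}}\right) + 120\right) 155 = \left(124 + \sqrt{-12 + 6 \sqrt{5}}\right) 155 = 19220 + 155 \sqrt{-12 + 6 \sqrt{5}}$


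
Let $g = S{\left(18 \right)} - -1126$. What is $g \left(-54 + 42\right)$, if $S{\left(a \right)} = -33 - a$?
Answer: $-12900$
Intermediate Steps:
$g = 1075$ ($g = \left(-33 - 18\right) - -1126 = \left(-33 - 18\right) + 1126 = -51 + 1126 = 1075$)
$g \left(-54 + 42\right) = 1075 \left(-54 + 42\right) = 1075 \left(-12\right) = -12900$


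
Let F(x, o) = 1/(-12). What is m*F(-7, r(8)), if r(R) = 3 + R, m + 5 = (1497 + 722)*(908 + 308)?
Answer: -899433/4 ≈ -2.2486e+5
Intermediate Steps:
m = 2698299 (m = -5 + (1497 + 722)*(908 + 308) = -5 + 2219*1216 = -5 + 2698304 = 2698299)
F(x, o) = -1/12
m*F(-7, r(8)) = 2698299*(-1/12) = -899433/4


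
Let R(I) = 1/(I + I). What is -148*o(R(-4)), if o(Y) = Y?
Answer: 37/2 ≈ 18.500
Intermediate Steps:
R(I) = 1/(2*I)
-148*o(R(-4)) = -74/(-4) = -74*(-1)/4 = -148*(-1/8) = 37/2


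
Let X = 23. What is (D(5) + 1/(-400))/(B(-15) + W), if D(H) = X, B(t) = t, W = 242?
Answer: 9199/90800 ≈ 0.10131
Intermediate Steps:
D(H) = 23
(D(5) + 1/(-400))/(B(-15) + W) = (23 + 1/(-400))/(-15 + 242) = (23 - 1/400)/227 = (9199/400)*(1/227) = 9199/90800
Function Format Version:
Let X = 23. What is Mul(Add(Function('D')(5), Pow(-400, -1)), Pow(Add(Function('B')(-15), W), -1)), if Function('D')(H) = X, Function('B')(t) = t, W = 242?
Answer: Rational(9199, 90800) ≈ 0.10131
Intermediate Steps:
Function('D')(H) = 23
Mul(Add(Function('D')(5), Pow(-400, -1)), Pow(Add(Function('B')(-15), W), -1)) = Mul(Add(23, Pow(-400, -1)), Pow(Add(-15, 242), -1)) = Mul(Add(23, Rational(-1, 400)), Pow(227, -1)) = Mul(Rational(9199, 400), Rational(1, 227)) = Rational(9199, 90800)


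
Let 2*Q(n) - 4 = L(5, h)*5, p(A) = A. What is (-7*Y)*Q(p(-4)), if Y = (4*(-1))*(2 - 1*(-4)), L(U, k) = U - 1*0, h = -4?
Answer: 2436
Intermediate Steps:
L(U, k) = U (L(U, k) = U + 0 = U)
Y = -24 (Y = -4*(2 + 4) = -4*6 = -24)
Q(n) = 29/2 (Q(n) = 2 + (5*5)/2 = 2 + (1/2)*25 = 2 + 25/2 = 29/2)
(-7*Y)*Q(p(-4)) = -7*(-24)*(29/2) = 168*(29/2) = 2436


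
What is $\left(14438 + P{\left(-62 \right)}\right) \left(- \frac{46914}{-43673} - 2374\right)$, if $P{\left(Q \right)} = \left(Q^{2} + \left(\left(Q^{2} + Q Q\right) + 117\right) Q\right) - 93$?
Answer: $\frac{6894852237164}{6239} \approx 1.1051 \cdot 10^{9}$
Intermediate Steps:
$P{\left(Q \right)} = -93 + Q^{2} + Q \left(117 + 2 Q^{2}\right)$ ($P{\left(Q \right)} = \left(Q^{2} + \left(\left(Q^{2} + Q^{2}\right) + 117\right) Q\right) - 93 = \left(Q^{2} + \left(2 Q^{2} + 117\right) Q\right) - 93 = \left(Q^{2} + \left(117 + 2 Q^{2}\right) Q\right) - 93 = \left(Q^{2} + Q \left(117 + 2 Q^{2}\right)\right) - 93 = -93 + Q^{2} + Q \left(117 + 2 Q^{2}\right)$)
$\left(14438 + P{\left(-62 \right)}\right) \left(- \frac{46914}{-43673} - 2374\right) = \left(14438 + \left(-93 + \left(-62\right)^{2} + 2 \left(-62\right)^{3} + 117 \left(-62\right)\right)\right) \left(- \frac{46914}{-43673} - 2374\right) = \left(14438 + \left(-93 + 3844 + 2 \left(-238328\right) - 7254\right)\right) \left(\left(-46914\right) \left(- \frac{1}{43673}\right) - 2374\right) = \left(14438 - 480159\right) \left(\frac{6702}{6239} - 2374\right) = \left(14438 - 480159\right) \left(- \frac{14804684}{6239}\right) = \left(-465721\right) \left(- \frac{14804684}{6239}\right) = \frac{6894852237164}{6239}$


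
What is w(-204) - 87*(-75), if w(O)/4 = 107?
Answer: 6953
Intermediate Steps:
w(O) = 428 (w(O) = 4*107 = 428)
w(-204) - 87*(-75) = 428 - 87*(-75) = 428 + 6525 = 6953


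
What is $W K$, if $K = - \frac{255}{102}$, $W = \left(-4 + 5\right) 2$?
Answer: $-5$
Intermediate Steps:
$W = 2$ ($W = 1 \cdot 2 = 2$)
$K = - \frac{5}{2}$ ($K = \left(-255\right) \frac{1}{102} = - \frac{5}{2} \approx -2.5$)
$W K = 2 \left(- \frac{5}{2}\right) = -5$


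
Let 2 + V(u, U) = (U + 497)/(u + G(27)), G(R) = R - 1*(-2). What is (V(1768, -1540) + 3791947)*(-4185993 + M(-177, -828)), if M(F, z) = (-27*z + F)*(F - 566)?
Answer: -46937935613296260/599 ≈ -7.8360e+13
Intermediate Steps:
G(R) = 2 + R (G(R) = R + 2 = 2 + R)
M(F, z) = (-566 + F)*(F - 27*z) (M(F, z) = (F - 27*z)*(-566 + F) = (-566 + F)*(F - 27*z))
V(u, U) = -2 + (497 + U)/(29 + u) (V(u, U) = -2 + (U + 497)/(u + (2 + 27)) = -2 + (497 + U)/(u + 29) = -2 + (497 + U)/(29 + u))
(V(1768, -1540) + 3791947)*(-4185993 + M(-177, -828)) = ((439 - 1540 - 2*1768)/(29 + 1768) + 3791947)*(-4185993 + ((-177)² - 566*(-177) + 15282*(-828) - 27*(-177)*(-828))) = ((439 - 1540 - 3536)/1797 + 3791947)*(-4185993 + (31329 + 100182 - 12653496 - 3957012)) = ((1/1797)*(-4637) + 3791947)*(-4185993 - 16478997) = (-4637/1797 + 3791947)*(-20664990) = (6814124122/1797)*(-20664990) = -46937935613296260/599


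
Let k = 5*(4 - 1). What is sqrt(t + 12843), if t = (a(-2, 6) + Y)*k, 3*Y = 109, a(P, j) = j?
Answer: sqrt(13478) ≈ 116.09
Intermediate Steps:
k = 15 (k = 5*3 = 15)
Y = 109/3 (Y = (1/3)*109 = 109/3 ≈ 36.333)
t = 635 (t = (6 + 109/3)*15 = (127/3)*15 = 635)
sqrt(t + 12843) = sqrt(635 + 12843) = sqrt(13478)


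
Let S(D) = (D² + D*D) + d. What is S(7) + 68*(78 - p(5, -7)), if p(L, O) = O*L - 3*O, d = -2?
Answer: 6352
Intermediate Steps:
p(L, O) = -3*O + L*O (p(L, O) = L*O - 3*O = -3*O + L*O)
S(D) = -2 + 2*D² (S(D) = (D² + D*D) - 2 = (D² + D²) - 2 = 2*D² - 2 = -2 + 2*D²)
S(7) + 68*(78 - p(5, -7)) = (-2 + 2*7²) + 68*(78 - (-7)*(-3 + 5)) = (-2 + 2*49) + 68*(78 - (-7)*2) = (-2 + 98) + 68*(78 - 1*(-14)) = 96 + 68*(78 + 14) = 96 + 68*92 = 96 + 6256 = 6352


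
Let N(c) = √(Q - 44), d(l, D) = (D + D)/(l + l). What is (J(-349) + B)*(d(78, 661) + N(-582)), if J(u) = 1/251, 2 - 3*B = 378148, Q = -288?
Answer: -62738579023/58734 - 189829286*I*√83/753 ≈ -1.0682e+6 - 2.2967e+6*I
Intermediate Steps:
d(l, D) = D/l (d(l, D) = (2*D)/((2*l)) = (2*D)*(1/(2*l)) = D/l)
B = -378146/3 (B = ⅔ - ⅓*378148 = ⅔ - 378148/3 = -378146/3 ≈ -1.2605e+5)
N(c) = 2*I*√83 (N(c) = √(-288 - 44) = √(-332) = 2*I*√83)
J(u) = 1/251
(J(-349) + B)*(d(78, 661) + N(-582)) = (1/251 - 378146/3)*(661/78 + 2*I*√83) = -94914643*(661*(1/78) + 2*I*√83)/753 = -94914643*(661/78 + 2*I*√83)/753 = -62738579023/58734 - 189829286*I*√83/753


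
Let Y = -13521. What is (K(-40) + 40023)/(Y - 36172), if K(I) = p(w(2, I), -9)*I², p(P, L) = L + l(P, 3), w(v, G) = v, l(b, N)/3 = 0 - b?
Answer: -2289/7099 ≈ -0.32244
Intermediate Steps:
l(b, N) = -3*b (l(b, N) = 3*(0 - b) = 3*(-b) = -3*b)
p(P, L) = L - 3*P
K(I) = -15*I² (K(I) = (-9 - 3*2)*I² = (-9 - 6)*I² = -15*I²)
(K(-40) + 40023)/(Y - 36172) = (-15*(-40)² + 40023)/(-13521 - 36172) = (-15*1600 + 40023)/(-49693) = (-24000 + 40023)*(-1/49693) = 16023*(-1/49693) = -2289/7099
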